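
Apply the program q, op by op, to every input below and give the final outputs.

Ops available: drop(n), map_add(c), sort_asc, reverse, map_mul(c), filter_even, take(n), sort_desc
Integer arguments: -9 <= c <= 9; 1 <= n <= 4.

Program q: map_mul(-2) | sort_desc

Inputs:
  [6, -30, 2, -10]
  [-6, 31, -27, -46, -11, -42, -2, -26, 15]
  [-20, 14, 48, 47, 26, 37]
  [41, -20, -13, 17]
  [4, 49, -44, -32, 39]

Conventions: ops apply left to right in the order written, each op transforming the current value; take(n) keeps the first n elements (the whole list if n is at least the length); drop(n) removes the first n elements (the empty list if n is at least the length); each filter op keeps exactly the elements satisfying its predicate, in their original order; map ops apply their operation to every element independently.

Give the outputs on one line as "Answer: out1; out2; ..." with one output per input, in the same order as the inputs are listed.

Execution, op by op:
  [6, -30, 2, -10] -> [-12, 60, -4, 20] -> [60, 20, -4, -12]
  [-6, 31, -27, -46, -11, -42, -2, -26, 15] -> [12, -62, 54, 92, 22, 84, 4, 52, -30] -> [92, 84, 54, 52, 22, 12, 4, -30, -62]
  [-20, 14, 48, 47, 26, 37] -> [40, -28, -96, -94, -52, -74] -> [40, -28, -52, -74, -94, -96]
  [41, -20, -13, 17] -> [-82, 40, 26, -34] -> [40, 26, -34, -82]
  [4, 49, -44, -32, 39] -> [-8, -98, 88, 64, -78] -> [88, 64, -8, -78, -98]

[60, 20, -4, -12]; [92, 84, 54, 52, 22, 12, 4, -30, -62]; [40, -28, -52, -74, -94, -96]; [40, 26, -34, -82]; [88, 64, -8, -78, -98]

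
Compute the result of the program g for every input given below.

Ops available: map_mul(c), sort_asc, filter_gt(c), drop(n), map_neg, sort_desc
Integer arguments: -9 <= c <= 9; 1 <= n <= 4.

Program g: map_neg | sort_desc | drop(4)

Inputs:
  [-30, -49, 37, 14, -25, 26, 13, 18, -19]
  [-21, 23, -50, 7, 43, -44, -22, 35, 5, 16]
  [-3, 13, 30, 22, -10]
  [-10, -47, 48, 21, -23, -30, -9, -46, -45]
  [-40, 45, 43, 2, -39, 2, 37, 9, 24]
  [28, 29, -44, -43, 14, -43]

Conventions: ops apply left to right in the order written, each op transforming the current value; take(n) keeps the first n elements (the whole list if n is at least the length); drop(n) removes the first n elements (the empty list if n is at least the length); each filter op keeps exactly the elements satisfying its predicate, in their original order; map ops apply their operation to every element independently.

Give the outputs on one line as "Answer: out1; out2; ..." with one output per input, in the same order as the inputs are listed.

Execution, op by op:
  [-30, -49, 37, 14, -25, 26, 13, 18, -19] -> [30, 49, -37, -14, 25, -26, -13, -18, 19] -> [49, 30, 25, 19, -13, -14, -18, -26, -37] -> [-13, -14, -18, -26, -37]
  [-21, 23, -50, 7, 43, -44, -22, 35, 5, 16] -> [21, -23, 50, -7, -43, 44, 22, -35, -5, -16] -> [50, 44, 22, 21, -5, -7, -16, -23, -35, -43] -> [-5, -7, -16, -23, -35, -43]
  [-3, 13, 30, 22, -10] -> [3, -13, -30, -22, 10] -> [10, 3, -13, -22, -30] -> [-30]
  [-10, -47, 48, 21, -23, -30, -9, -46, -45] -> [10, 47, -48, -21, 23, 30, 9, 46, 45] -> [47, 46, 45, 30, 23, 10, 9, -21, -48] -> [23, 10, 9, -21, -48]
  [-40, 45, 43, 2, -39, 2, 37, 9, 24] -> [40, -45, -43, -2, 39, -2, -37, -9, -24] -> [40, 39, -2, -2, -9, -24, -37, -43, -45] -> [-9, -24, -37, -43, -45]
  [28, 29, -44, -43, 14, -43] -> [-28, -29, 44, 43, -14, 43] -> [44, 43, 43, -14, -28, -29] -> [-28, -29]

[-13, -14, -18, -26, -37]; [-5, -7, -16, -23, -35, -43]; [-30]; [23, 10, 9, -21, -48]; [-9, -24, -37, -43, -45]; [-28, -29]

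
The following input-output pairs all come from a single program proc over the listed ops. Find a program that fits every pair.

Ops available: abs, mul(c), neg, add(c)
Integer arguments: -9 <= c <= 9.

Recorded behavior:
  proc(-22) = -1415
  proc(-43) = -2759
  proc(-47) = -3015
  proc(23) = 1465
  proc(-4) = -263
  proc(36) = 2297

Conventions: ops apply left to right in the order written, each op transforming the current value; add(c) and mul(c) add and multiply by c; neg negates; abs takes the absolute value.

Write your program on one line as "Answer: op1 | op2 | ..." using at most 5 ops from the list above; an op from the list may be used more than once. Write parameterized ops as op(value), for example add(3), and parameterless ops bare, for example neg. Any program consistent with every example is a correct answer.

mul(4) | mul(2) | mul(8) | add(-7)

Check, running the answer program on each example:
  -22 -> -88 -> -176 -> -1408 -> -1415
  -43 -> -172 -> -344 -> -2752 -> -2759
  -47 -> -188 -> -376 -> -3008 -> -3015
  23 -> 92 -> 184 -> 1472 -> 1465
  -4 -> -16 -> -32 -> -256 -> -263
  36 -> 144 -> 288 -> 2304 -> 2297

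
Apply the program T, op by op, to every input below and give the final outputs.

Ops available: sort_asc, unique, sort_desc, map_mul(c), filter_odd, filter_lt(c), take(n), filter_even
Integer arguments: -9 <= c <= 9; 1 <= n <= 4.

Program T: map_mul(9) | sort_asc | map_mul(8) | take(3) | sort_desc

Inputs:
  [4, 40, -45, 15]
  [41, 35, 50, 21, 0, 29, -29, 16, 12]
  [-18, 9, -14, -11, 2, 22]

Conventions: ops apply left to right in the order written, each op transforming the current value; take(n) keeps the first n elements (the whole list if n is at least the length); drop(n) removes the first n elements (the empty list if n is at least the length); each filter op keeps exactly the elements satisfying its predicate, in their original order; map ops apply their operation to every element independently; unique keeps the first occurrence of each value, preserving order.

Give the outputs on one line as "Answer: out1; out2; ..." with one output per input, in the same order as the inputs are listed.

Execution, op by op:
  [4, 40, -45, 15] -> [36, 360, -405, 135] -> [-405, 36, 135, 360] -> [-3240, 288, 1080, 2880] -> [-3240, 288, 1080] -> [1080, 288, -3240]
  [41, 35, 50, 21, 0, 29, -29, 16, 12] -> [369, 315, 450, 189, 0, 261, -261, 144, 108] -> [-261, 0, 108, 144, 189, 261, 315, 369, 450] -> [-2088, 0, 864, 1152, 1512, 2088, 2520, 2952, 3600] -> [-2088, 0, 864] -> [864, 0, -2088]
  [-18, 9, -14, -11, 2, 22] -> [-162, 81, -126, -99, 18, 198] -> [-162, -126, -99, 18, 81, 198] -> [-1296, -1008, -792, 144, 648, 1584] -> [-1296, -1008, -792] -> [-792, -1008, -1296]

[1080, 288, -3240]; [864, 0, -2088]; [-792, -1008, -1296]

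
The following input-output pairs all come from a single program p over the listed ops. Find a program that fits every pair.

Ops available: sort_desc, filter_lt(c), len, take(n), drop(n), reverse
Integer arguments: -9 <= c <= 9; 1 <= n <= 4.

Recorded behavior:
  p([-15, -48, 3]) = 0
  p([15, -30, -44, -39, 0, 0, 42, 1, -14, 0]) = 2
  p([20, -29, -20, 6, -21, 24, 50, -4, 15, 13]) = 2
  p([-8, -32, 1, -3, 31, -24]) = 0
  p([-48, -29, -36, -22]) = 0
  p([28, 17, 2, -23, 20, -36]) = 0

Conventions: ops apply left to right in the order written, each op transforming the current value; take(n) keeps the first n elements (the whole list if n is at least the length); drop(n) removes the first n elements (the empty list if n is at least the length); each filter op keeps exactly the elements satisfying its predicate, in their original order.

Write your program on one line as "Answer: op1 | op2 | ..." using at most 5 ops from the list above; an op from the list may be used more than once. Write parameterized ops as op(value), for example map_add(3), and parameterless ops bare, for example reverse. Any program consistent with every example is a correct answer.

drop(2) | reverse | drop(3) | filter_lt(-7) | len

Check, running the answer program on each example:
  [-15, -48, 3] -> [3] -> [3] -> [] -> [] -> 0
  [15, -30, -44, -39, 0, 0, 42, 1, -14, 0] -> [-44, -39, 0, 0, 42, 1, -14, 0] -> [0, -14, 1, 42, 0, 0, -39, -44] -> [42, 0, 0, -39, -44] -> [-39, -44] -> 2
  [20, -29, -20, 6, -21, 24, 50, -4, 15, 13] -> [-20, 6, -21, 24, 50, -4, 15, 13] -> [13, 15, -4, 50, 24, -21, 6, -20] -> [50, 24, -21, 6, -20] -> [-21, -20] -> 2
  [-8, -32, 1, -3, 31, -24] -> [1, -3, 31, -24] -> [-24, 31, -3, 1] -> [1] -> [] -> 0
  [-48, -29, -36, -22] -> [-36, -22] -> [-22, -36] -> [] -> [] -> 0
  [28, 17, 2, -23, 20, -36] -> [2, -23, 20, -36] -> [-36, 20, -23, 2] -> [2] -> [] -> 0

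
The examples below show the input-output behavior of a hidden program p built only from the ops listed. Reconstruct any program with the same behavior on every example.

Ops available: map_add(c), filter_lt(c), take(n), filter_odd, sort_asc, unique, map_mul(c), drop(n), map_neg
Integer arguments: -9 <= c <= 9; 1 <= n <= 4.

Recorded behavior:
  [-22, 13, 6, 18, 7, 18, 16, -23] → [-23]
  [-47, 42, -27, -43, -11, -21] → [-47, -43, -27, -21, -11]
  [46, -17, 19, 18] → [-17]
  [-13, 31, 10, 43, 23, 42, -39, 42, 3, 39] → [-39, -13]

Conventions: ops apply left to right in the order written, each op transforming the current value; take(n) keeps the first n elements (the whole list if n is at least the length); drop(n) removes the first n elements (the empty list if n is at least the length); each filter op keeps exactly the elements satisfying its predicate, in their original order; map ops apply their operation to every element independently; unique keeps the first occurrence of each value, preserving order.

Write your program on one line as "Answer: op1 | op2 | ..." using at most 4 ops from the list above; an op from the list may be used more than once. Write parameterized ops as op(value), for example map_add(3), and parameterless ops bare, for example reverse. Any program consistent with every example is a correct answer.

filter_odd | sort_asc | filter_lt(-3)

Check, running the answer program on each example:
  [-22, 13, 6, 18, 7, 18, 16, -23] -> [13, 7, -23] -> [-23, 7, 13] -> [-23]
  [-47, 42, -27, -43, -11, -21] -> [-47, -27, -43, -11, -21] -> [-47, -43, -27, -21, -11] -> [-47, -43, -27, -21, -11]
  [46, -17, 19, 18] -> [-17, 19] -> [-17, 19] -> [-17]
  [-13, 31, 10, 43, 23, 42, -39, 42, 3, 39] -> [-13, 31, 43, 23, -39, 3, 39] -> [-39, -13, 3, 23, 31, 39, 43] -> [-39, -13]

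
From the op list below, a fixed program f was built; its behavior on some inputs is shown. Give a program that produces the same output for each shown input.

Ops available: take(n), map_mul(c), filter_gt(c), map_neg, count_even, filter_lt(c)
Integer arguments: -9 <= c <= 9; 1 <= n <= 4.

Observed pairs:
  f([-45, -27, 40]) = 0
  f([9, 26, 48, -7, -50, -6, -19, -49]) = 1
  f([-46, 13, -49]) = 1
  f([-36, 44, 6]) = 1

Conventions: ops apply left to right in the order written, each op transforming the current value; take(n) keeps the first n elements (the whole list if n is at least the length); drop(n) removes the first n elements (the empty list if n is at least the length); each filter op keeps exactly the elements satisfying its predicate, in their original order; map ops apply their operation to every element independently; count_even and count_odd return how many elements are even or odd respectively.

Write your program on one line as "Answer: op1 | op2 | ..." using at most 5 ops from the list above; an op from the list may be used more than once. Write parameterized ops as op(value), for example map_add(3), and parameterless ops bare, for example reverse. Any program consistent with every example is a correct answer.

filter_lt(6) | map_neg | map_mul(9) | take(2) | count_even

Check, running the answer program on each example:
  [-45, -27, 40] -> [-45, -27] -> [45, 27] -> [405, 243] -> [405, 243] -> 0
  [9, 26, 48, -7, -50, -6, -19, -49] -> [-7, -50, -6, -19, -49] -> [7, 50, 6, 19, 49] -> [63, 450, 54, 171, 441] -> [63, 450] -> 1
  [-46, 13, -49] -> [-46, -49] -> [46, 49] -> [414, 441] -> [414, 441] -> 1
  [-36, 44, 6] -> [-36] -> [36] -> [324] -> [324] -> 1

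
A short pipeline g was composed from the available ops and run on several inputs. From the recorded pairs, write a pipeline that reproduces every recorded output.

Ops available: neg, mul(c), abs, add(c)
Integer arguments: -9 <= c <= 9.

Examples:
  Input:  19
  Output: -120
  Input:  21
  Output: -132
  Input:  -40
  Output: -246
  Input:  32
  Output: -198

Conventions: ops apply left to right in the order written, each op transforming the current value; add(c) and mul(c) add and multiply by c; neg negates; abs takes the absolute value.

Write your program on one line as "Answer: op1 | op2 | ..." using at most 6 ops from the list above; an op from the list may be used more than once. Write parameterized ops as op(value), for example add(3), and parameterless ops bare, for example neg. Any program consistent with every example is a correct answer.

abs | mul(6) | add(-1) | add(7) | neg

Check, running the answer program on each example:
  19 -> 19 -> 114 -> 113 -> 120 -> -120
  21 -> 21 -> 126 -> 125 -> 132 -> -132
  -40 -> 40 -> 240 -> 239 -> 246 -> -246
  32 -> 32 -> 192 -> 191 -> 198 -> -198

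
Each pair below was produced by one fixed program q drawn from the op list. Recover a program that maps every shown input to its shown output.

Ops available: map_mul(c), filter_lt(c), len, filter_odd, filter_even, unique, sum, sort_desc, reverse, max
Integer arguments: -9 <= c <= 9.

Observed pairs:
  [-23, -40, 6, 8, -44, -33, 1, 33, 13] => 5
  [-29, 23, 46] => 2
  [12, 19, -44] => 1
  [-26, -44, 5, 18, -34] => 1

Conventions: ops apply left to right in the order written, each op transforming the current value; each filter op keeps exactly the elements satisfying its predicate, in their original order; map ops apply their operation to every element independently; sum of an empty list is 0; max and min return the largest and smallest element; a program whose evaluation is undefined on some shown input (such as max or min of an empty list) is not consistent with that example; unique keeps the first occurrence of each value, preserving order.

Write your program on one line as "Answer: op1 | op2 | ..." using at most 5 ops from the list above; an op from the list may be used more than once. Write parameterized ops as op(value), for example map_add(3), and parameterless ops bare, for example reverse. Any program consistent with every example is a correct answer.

reverse | filter_odd | sort_desc | len

Check, running the answer program on each example:
  [-23, -40, 6, 8, -44, -33, 1, 33, 13] -> [13, 33, 1, -33, -44, 8, 6, -40, -23] -> [13, 33, 1, -33, -23] -> [33, 13, 1, -23, -33] -> 5
  [-29, 23, 46] -> [46, 23, -29] -> [23, -29] -> [23, -29] -> 2
  [12, 19, -44] -> [-44, 19, 12] -> [19] -> [19] -> 1
  [-26, -44, 5, 18, -34] -> [-34, 18, 5, -44, -26] -> [5] -> [5] -> 1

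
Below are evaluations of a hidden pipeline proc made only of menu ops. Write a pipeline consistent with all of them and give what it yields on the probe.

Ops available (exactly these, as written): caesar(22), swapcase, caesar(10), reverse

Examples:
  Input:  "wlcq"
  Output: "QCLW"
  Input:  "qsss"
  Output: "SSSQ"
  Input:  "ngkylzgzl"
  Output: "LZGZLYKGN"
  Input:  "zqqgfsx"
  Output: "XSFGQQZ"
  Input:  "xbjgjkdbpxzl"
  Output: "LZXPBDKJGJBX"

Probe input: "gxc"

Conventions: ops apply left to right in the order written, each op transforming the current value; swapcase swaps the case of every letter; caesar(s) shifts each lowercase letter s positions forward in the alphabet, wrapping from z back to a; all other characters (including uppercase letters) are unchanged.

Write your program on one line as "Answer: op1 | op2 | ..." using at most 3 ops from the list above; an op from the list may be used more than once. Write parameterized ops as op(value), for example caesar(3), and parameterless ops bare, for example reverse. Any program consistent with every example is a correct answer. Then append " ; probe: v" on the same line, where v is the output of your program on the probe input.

reverse | swapcase ; probe: "CXG"

Check, running the answer program on each example:
  "wlcq" -> "qclw" -> "QCLW"
  "qsss" -> "sssq" -> "SSSQ"
  "ngkylzgzl" -> "lzgzlykgn" -> "LZGZLYKGN"
  "zqqgfsx" -> "xsfgqqz" -> "XSFGQQZ"
  "xbjgjkdbpxzl" -> "lzxpbdkjgjbx" -> "LZXPBDKJGJBX"
  probe: "gxc" -> "cxg" -> "CXG"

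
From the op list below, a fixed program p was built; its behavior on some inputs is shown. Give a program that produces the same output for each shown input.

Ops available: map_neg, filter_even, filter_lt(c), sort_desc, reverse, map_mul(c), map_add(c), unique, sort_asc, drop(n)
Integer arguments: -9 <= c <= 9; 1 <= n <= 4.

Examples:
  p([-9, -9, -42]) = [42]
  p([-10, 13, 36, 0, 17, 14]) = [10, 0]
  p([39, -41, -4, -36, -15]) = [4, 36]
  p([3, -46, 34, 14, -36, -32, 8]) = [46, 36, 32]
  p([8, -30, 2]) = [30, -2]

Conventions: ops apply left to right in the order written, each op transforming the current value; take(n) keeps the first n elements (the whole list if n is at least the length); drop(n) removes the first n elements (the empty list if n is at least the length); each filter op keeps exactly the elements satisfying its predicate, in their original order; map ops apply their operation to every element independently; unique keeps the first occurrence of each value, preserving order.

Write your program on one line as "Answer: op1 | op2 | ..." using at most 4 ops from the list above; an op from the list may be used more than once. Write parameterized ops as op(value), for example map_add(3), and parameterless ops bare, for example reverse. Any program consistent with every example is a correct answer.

filter_even | filter_lt(4) | map_neg

Check, running the answer program on each example:
  [-9, -9, -42] -> [-42] -> [-42] -> [42]
  [-10, 13, 36, 0, 17, 14] -> [-10, 36, 0, 14] -> [-10, 0] -> [10, 0]
  [39, -41, -4, -36, -15] -> [-4, -36] -> [-4, -36] -> [4, 36]
  [3, -46, 34, 14, -36, -32, 8] -> [-46, 34, 14, -36, -32, 8] -> [-46, -36, -32] -> [46, 36, 32]
  [8, -30, 2] -> [8, -30, 2] -> [-30, 2] -> [30, -2]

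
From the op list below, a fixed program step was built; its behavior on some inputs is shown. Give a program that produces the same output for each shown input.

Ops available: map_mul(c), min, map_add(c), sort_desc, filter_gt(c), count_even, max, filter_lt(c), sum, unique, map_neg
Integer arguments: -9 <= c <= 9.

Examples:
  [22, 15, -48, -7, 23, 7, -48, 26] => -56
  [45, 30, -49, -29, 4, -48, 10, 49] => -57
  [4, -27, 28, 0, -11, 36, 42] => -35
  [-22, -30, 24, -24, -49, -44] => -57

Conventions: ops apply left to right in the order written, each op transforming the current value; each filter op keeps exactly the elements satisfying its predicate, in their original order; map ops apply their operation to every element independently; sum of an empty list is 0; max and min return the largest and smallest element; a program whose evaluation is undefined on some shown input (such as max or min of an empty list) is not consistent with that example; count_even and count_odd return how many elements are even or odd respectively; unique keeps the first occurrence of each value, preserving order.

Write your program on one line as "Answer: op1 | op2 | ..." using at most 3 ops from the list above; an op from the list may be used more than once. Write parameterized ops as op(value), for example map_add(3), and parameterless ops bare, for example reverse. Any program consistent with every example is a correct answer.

map_add(-8) | min

Check, running the answer program on each example:
  [22, 15, -48, -7, 23, 7, -48, 26] -> [14, 7, -56, -15, 15, -1, -56, 18] -> -56
  [45, 30, -49, -29, 4, -48, 10, 49] -> [37, 22, -57, -37, -4, -56, 2, 41] -> -57
  [4, -27, 28, 0, -11, 36, 42] -> [-4, -35, 20, -8, -19, 28, 34] -> -35
  [-22, -30, 24, -24, -49, -44] -> [-30, -38, 16, -32, -57, -52] -> -57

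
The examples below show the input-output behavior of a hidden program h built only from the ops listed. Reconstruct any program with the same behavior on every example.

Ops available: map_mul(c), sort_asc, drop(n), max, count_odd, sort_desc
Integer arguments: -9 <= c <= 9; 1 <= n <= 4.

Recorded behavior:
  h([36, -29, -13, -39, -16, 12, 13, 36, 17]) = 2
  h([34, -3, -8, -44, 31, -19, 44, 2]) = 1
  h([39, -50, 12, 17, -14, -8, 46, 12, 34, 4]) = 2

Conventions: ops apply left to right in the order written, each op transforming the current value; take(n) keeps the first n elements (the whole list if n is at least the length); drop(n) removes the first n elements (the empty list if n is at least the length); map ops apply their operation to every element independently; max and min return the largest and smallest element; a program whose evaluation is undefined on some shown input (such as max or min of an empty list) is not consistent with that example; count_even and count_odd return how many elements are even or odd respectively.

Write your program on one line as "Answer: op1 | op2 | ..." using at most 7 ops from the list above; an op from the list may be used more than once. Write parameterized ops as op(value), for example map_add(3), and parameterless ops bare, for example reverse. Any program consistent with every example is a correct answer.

sort_asc | drop(3) | map_mul(-7) | map_mul(-5) | drop(1) | count_odd

Check, running the answer program on each example:
  [36, -29, -13, -39, -16, 12, 13, 36, 17] -> [-39, -29, -16, -13, 12, 13, 17, 36, 36] -> [-13, 12, 13, 17, 36, 36] -> [91, -84, -91, -119, -252, -252] -> [-455, 420, 455, 595, 1260, 1260] -> [420, 455, 595, 1260, 1260] -> 2
  [34, -3, -8, -44, 31, -19, 44, 2] -> [-44, -19, -8, -3, 2, 31, 34, 44] -> [-3, 2, 31, 34, 44] -> [21, -14, -217, -238, -308] -> [-105, 70, 1085, 1190, 1540] -> [70, 1085, 1190, 1540] -> 1
  [39, -50, 12, 17, -14, -8, 46, 12, 34, 4] -> [-50, -14, -8, 4, 12, 12, 17, 34, 39, 46] -> [4, 12, 12, 17, 34, 39, 46] -> [-28, -84, -84, -119, -238, -273, -322] -> [140, 420, 420, 595, 1190, 1365, 1610] -> [420, 420, 595, 1190, 1365, 1610] -> 2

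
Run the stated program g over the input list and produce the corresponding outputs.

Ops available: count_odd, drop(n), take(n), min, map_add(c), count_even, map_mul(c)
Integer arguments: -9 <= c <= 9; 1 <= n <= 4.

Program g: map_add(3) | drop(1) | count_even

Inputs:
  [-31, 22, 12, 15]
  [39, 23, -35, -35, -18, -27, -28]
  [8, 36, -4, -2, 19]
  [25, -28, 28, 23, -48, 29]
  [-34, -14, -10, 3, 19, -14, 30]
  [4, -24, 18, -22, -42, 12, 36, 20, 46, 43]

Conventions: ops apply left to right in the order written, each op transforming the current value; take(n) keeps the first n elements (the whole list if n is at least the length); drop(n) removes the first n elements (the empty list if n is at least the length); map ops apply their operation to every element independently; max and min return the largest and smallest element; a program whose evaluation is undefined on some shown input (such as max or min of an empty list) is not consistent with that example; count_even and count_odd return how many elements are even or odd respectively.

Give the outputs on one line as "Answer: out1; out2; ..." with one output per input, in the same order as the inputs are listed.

Execution, op by op:
  [-31, 22, 12, 15] -> [-28, 25, 15, 18] -> [25, 15, 18] -> 1
  [39, 23, -35, -35, -18, -27, -28] -> [42, 26, -32, -32, -15, -24, -25] -> [26, -32, -32, -15, -24, -25] -> 4
  [8, 36, -4, -2, 19] -> [11, 39, -1, 1, 22] -> [39, -1, 1, 22] -> 1
  [25, -28, 28, 23, -48, 29] -> [28, -25, 31, 26, -45, 32] -> [-25, 31, 26, -45, 32] -> 2
  [-34, -14, -10, 3, 19, -14, 30] -> [-31, -11, -7, 6, 22, -11, 33] -> [-11, -7, 6, 22, -11, 33] -> 2
  [4, -24, 18, -22, -42, 12, 36, 20, 46, 43] -> [7, -21, 21, -19, -39, 15, 39, 23, 49, 46] -> [-21, 21, -19, -39, 15, 39, 23, 49, 46] -> 1

1; 4; 1; 2; 2; 1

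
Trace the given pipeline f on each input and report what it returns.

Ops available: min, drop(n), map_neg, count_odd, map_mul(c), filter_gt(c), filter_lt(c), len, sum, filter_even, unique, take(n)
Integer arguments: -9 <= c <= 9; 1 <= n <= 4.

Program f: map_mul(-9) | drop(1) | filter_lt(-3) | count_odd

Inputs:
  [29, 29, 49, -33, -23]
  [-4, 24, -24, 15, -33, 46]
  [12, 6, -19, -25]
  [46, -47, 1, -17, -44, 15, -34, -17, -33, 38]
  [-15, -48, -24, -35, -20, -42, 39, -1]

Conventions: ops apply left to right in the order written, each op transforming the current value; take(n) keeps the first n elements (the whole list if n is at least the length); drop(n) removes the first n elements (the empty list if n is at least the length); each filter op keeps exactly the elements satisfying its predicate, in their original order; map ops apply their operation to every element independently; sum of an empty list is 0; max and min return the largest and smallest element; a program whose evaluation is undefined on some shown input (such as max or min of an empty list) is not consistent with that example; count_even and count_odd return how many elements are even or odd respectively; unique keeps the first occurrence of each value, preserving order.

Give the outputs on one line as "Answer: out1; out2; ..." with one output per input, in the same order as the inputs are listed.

2; 1; 0; 2; 1

Execution, op by op:
  [29, 29, 49, -33, -23] -> [-261, -261, -441, 297, 207] -> [-261, -441, 297, 207] -> [-261, -441] -> 2
  [-4, 24, -24, 15, -33, 46] -> [36, -216, 216, -135, 297, -414] -> [-216, 216, -135, 297, -414] -> [-216, -135, -414] -> 1
  [12, 6, -19, -25] -> [-108, -54, 171, 225] -> [-54, 171, 225] -> [-54] -> 0
  [46, -47, 1, -17, -44, 15, -34, -17, -33, 38] -> [-414, 423, -9, 153, 396, -135, 306, 153, 297, -342] -> [423, -9, 153, 396, -135, 306, 153, 297, -342] -> [-9, -135, -342] -> 2
  [-15, -48, -24, -35, -20, -42, 39, -1] -> [135, 432, 216, 315, 180, 378, -351, 9] -> [432, 216, 315, 180, 378, -351, 9] -> [-351] -> 1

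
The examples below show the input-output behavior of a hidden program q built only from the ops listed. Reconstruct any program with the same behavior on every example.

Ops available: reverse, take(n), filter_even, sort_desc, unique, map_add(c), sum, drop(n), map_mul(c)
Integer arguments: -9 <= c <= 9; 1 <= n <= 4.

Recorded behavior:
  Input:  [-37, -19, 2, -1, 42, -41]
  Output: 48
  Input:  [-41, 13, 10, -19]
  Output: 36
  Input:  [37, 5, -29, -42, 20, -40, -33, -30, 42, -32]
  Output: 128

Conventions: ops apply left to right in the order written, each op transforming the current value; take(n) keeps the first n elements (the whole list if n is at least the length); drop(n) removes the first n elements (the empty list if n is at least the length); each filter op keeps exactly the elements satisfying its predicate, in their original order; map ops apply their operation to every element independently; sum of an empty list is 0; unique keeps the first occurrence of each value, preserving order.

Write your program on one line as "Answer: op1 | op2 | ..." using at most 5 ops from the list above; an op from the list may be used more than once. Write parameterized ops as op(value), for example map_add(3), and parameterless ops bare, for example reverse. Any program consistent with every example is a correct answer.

sort_desc | map_add(7) | map_mul(-4) | reverse | sum

Check, running the answer program on each example:
  [-37, -19, 2, -1, 42, -41] -> [42, 2, -1, -19, -37, -41] -> [49, 9, 6, -12, -30, -34] -> [-196, -36, -24, 48, 120, 136] -> [136, 120, 48, -24, -36, -196] -> 48
  [-41, 13, 10, -19] -> [13, 10, -19, -41] -> [20, 17, -12, -34] -> [-80, -68, 48, 136] -> [136, 48, -68, -80] -> 36
  [37, 5, -29, -42, 20, -40, -33, -30, 42, -32] -> [42, 37, 20, 5, -29, -30, -32, -33, -40, -42] -> [49, 44, 27, 12, -22, -23, -25, -26, -33, -35] -> [-196, -176, -108, -48, 88, 92, 100, 104, 132, 140] -> [140, 132, 104, 100, 92, 88, -48, -108, -176, -196] -> 128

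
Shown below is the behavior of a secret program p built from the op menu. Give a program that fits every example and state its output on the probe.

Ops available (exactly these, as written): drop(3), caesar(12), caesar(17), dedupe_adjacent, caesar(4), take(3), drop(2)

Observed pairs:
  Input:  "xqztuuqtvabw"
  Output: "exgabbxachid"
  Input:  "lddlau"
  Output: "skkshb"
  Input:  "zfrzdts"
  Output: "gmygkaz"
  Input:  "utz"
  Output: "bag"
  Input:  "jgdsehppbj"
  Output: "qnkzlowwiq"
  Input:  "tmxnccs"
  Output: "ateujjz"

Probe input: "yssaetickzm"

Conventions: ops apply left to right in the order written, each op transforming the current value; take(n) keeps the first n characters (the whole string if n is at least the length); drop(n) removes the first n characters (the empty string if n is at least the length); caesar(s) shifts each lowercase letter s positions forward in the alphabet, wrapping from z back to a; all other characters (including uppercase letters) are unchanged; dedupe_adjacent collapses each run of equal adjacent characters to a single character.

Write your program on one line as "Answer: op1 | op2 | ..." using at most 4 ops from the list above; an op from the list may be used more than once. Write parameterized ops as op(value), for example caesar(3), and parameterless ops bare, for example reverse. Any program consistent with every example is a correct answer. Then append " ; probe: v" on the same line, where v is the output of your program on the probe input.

caesar(12) | caesar(4) | caesar(17) ; probe: "fzzhlapjrgt"

Check, running the answer program on each example:
  "xqztuuqtvabw" -> "jclfggcfhmni" -> "ngpjkkgjlqrm" -> "exgabbxachid"
  "lddlau" -> "xppxmg" -> "bttbqk" -> "skkshb"
  "zfrzdts" -> "lrdlpfe" -> "pvhptji" -> "gmygkaz"
  "utz" -> "gfl" -> "kjp" -> "bag"
  "jgdsehppbj" -> "vspeqtbbnv" -> "zwtiuxffrz" -> "qnkzlowwiq"
  "tmxnccs" -> "fyjzooe" -> "jcndssi" -> "ateujjz"
  probe: "yssaetickzm" -> "keemqfuowly" -> "oiiqujysapc" -> "fzzhlapjrgt"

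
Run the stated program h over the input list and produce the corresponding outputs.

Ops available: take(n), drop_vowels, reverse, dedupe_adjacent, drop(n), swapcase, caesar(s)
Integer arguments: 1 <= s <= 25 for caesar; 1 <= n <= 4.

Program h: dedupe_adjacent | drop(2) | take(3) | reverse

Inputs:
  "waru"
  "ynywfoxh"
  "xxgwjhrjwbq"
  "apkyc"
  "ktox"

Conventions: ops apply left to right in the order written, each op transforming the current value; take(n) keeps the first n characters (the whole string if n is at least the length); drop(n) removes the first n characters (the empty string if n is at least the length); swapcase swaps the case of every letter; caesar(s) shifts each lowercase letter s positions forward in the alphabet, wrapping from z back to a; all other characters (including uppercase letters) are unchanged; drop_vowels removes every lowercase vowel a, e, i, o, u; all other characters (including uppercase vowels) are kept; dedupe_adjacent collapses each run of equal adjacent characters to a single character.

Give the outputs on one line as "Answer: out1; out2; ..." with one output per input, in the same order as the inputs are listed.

"ur"; "fwy"; "hjw"; "cyk"; "xo"

Execution, op by op:
  "waru" -> "waru" -> "ru" -> "ru" -> "ur"
  "ynywfoxh" -> "ynywfoxh" -> "ywfoxh" -> "ywf" -> "fwy"
  "xxgwjhrjwbq" -> "xgwjhrjwbq" -> "wjhrjwbq" -> "wjh" -> "hjw"
  "apkyc" -> "apkyc" -> "kyc" -> "kyc" -> "cyk"
  "ktox" -> "ktox" -> "ox" -> "ox" -> "xo"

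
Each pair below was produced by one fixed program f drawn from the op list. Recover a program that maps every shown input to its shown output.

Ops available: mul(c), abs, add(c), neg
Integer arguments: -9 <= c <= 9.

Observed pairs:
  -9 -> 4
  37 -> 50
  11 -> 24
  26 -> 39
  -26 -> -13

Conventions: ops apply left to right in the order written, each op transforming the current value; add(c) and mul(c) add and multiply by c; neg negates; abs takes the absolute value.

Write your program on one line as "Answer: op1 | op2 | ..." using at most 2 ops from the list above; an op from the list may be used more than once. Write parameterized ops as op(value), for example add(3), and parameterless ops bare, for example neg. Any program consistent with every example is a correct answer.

add(4) | add(9)

Check, running the answer program on each example:
  -9 -> -5 -> 4
  37 -> 41 -> 50
  11 -> 15 -> 24
  26 -> 30 -> 39
  -26 -> -22 -> -13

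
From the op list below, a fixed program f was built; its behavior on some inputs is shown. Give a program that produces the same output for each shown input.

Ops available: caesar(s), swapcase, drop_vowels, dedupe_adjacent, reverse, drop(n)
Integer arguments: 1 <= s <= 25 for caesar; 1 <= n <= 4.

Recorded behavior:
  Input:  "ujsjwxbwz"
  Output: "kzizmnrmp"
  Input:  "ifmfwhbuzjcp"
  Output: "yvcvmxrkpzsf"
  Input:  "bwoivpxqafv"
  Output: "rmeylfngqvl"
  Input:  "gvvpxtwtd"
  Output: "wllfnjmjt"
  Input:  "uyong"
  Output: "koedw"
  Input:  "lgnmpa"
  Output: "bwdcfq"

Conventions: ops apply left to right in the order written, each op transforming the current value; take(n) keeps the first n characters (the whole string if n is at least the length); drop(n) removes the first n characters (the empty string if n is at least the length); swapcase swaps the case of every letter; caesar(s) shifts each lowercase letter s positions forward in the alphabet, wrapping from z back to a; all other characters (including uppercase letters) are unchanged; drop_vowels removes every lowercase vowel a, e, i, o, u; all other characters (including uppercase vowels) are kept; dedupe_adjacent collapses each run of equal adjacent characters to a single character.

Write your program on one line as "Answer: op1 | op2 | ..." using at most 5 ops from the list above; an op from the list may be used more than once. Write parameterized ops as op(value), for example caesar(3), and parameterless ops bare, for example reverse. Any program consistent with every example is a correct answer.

reverse | caesar(18) | caesar(24) | reverse

Check, running the answer program on each example:
  "ujsjwxbwz" -> "zwbxwjsju" -> "rotpobkbm" -> "pmrnmzizk" -> "kzizmnrmp"
  "ifmfwhbuzjcp" -> "pcjzubhwfmfi" -> "hubrmtzoxexa" -> "fszpkrxmvcvy" -> "yvcvmxrkpzsf"
  "bwoivpxqafv" -> "vfaqxpviowb" -> "nxsiphnagot" -> "lvqgnflyemr" -> "rmeylfngqvl"
  "gvvpxtwtd" -> "dtwtxpvvg" -> "vlolphnny" -> "tjmjnfllw" -> "wllfnjmjt"
  "uyong" -> "gnoyu" -> "yfgqm" -> "wdeok" -> "koedw"
  "lgnmpa" -> "apmngl" -> "shefyd" -> "qfcdwb" -> "bwdcfq"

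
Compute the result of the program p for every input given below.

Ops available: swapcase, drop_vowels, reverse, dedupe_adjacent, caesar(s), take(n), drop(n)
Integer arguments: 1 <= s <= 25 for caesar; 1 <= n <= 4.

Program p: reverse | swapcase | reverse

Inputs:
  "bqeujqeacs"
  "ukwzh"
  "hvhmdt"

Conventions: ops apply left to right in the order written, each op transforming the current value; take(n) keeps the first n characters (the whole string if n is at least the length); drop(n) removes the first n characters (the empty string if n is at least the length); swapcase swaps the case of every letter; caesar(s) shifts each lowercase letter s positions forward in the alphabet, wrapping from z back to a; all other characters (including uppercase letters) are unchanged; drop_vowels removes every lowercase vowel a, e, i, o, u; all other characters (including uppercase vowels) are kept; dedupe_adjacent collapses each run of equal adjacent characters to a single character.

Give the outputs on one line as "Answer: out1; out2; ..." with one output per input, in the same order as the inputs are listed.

"BQEUJQEACS"; "UKWZH"; "HVHMDT"

Execution, op by op:
  "bqeujqeacs" -> "scaeqjueqb" -> "SCAEQJUEQB" -> "BQEUJQEACS"
  "ukwzh" -> "hzwku" -> "HZWKU" -> "UKWZH"
  "hvhmdt" -> "tdmhvh" -> "TDMHVH" -> "HVHMDT"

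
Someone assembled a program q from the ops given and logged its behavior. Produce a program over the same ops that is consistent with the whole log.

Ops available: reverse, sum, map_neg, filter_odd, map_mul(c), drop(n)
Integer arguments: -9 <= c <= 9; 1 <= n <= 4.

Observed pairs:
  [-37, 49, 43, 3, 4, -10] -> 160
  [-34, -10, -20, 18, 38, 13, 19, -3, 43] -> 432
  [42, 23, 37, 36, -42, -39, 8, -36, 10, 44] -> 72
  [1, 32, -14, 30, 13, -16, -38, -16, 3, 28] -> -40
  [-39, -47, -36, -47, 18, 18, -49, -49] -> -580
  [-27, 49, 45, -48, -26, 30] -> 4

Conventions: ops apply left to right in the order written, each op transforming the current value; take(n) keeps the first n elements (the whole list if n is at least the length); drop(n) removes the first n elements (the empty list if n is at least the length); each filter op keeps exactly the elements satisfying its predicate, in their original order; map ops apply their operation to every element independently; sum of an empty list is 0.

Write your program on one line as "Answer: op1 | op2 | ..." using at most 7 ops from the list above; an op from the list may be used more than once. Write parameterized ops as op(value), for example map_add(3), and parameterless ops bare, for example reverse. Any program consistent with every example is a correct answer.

drop(2) | map_neg | reverse | map_neg | map_mul(4) | sum

Check, running the answer program on each example:
  [-37, 49, 43, 3, 4, -10] -> [43, 3, 4, -10] -> [-43, -3, -4, 10] -> [10, -4, -3, -43] -> [-10, 4, 3, 43] -> [-40, 16, 12, 172] -> 160
  [-34, -10, -20, 18, 38, 13, 19, -3, 43] -> [-20, 18, 38, 13, 19, -3, 43] -> [20, -18, -38, -13, -19, 3, -43] -> [-43, 3, -19, -13, -38, -18, 20] -> [43, -3, 19, 13, 38, 18, -20] -> [172, -12, 76, 52, 152, 72, -80] -> 432
  [42, 23, 37, 36, -42, -39, 8, -36, 10, 44] -> [37, 36, -42, -39, 8, -36, 10, 44] -> [-37, -36, 42, 39, -8, 36, -10, -44] -> [-44, -10, 36, -8, 39, 42, -36, -37] -> [44, 10, -36, 8, -39, -42, 36, 37] -> [176, 40, -144, 32, -156, -168, 144, 148] -> 72
  [1, 32, -14, 30, 13, -16, -38, -16, 3, 28] -> [-14, 30, 13, -16, -38, -16, 3, 28] -> [14, -30, -13, 16, 38, 16, -3, -28] -> [-28, -3, 16, 38, 16, -13, -30, 14] -> [28, 3, -16, -38, -16, 13, 30, -14] -> [112, 12, -64, -152, -64, 52, 120, -56] -> -40
  [-39, -47, -36, -47, 18, 18, -49, -49] -> [-36, -47, 18, 18, -49, -49] -> [36, 47, -18, -18, 49, 49] -> [49, 49, -18, -18, 47, 36] -> [-49, -49, 18, 18, -47, -36] -> [-196, -196, 72, 72, -188, -144] -> -580
  [-27, 49, 45, -48, -26, 30] -> [45, -48, -26, 30] -> [-45, 48, 26, -30] -> [-30, 26, 48, -45] -> [30, -26, -48, 45] -> [120, -104, -192, 180] -> 4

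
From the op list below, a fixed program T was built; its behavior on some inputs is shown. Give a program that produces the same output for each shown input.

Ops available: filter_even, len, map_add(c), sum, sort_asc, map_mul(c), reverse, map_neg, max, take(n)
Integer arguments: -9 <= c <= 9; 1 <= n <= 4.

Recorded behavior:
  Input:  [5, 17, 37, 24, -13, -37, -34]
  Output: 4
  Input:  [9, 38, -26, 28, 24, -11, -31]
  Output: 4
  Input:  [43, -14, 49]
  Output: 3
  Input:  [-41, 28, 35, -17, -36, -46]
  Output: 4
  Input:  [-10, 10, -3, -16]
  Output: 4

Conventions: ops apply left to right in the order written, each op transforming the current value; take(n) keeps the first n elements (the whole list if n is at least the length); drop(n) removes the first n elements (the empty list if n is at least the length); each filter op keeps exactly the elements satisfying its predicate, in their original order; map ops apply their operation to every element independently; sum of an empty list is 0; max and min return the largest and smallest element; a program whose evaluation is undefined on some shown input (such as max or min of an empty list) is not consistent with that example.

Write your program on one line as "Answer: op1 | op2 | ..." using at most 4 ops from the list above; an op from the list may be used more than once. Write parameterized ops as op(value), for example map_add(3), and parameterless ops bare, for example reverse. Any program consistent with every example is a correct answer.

take(4) | map_mul(-9) | reverse | len

Check, running the answer program on each example:
  [5, 17, 37, 24, -13, -37, -34] -> [5, 17, 37, 24] -> [-45, -153, -333, -216] -> [-216, -333, -153, -45] -> 4
  [9, 38, -26, 28, 24, -11, -31] -> [9, 38, -26, 28] -> [-81, -342, 234, -252] -> [-252, 234, -342, -81] -> 4
  [43, -14, 49] -> [43, -14, 49] -> [-387, 126, -441] -> [-441, 126, -387] -> 3
  [-41, 28, 35, -17, -36, -46] -> [-41, 28, 35, -17] -> [369, -252, -315, 153] -> [153, -315, -252, 369] -> 4
  [-10, 10, -3, -16] -> [-10, 10, -3, -16] -> [90, -90, 27, 144] -> [144, 27, -90, 90] -> 4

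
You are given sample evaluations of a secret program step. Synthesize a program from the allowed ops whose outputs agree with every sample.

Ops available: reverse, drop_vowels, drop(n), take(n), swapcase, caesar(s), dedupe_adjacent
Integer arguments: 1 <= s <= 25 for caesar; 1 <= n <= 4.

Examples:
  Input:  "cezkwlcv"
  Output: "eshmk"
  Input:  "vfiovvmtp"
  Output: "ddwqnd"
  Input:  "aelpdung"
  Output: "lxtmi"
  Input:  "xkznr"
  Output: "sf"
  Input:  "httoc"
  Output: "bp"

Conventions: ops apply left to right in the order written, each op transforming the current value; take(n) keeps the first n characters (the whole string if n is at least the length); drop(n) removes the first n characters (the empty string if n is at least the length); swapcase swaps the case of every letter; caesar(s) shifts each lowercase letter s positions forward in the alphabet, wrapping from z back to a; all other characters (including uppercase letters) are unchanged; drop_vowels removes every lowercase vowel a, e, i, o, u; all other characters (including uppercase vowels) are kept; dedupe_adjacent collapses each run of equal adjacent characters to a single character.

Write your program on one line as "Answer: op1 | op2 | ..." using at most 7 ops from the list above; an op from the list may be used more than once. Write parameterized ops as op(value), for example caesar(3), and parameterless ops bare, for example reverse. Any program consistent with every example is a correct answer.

reverse | caesar(8) | drop(1) | swapcase | drop(2) | swapcase

Check, running the answer program on each example:
  "cezkwlcv" -> "vclwkzec" -> "dkteshmk" -> "kteshmk" -> "KTESHMK" -> "ESHMK" -> "eshmk"
  "vfiovvmtp" -> "ptmvvoifv" -> "xbuddwqnd" -> "buddwqnd" -> "BUDDWQND" -> "DDWQND" -> "ddwqnd"
  "aelpdung" -> "gnudplea" -> "ovclxtmi" -> "vclxtmi" -> "VCLXTMI" -> "LXTMI" -> "lxtmi"
  "xkznr" -> "rnzkx" -> "zvhsf" -> "vhsf" -> "VHSF" -> "SF" -> "sf"
  "httoc" -> "cotth" -> "kwbbp" -> "wbbp" -> "WBBP" -> "BP" -> "bp"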